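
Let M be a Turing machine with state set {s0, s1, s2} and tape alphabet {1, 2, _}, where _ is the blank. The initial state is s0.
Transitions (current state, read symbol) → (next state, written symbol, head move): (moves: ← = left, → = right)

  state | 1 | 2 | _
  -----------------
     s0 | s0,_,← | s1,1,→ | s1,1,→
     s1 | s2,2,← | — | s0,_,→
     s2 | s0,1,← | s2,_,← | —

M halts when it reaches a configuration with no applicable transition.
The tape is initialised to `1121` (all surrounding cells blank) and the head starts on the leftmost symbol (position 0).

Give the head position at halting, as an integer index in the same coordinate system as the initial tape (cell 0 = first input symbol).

1

state=s0 head=0 tape=___[1]121   (s0,1)→(s0,_,←)
state=s0 head=-1 tape=__[_]_121   (s0,_)→(s1,1,→)
state=s1 head=0 tape=__1[_]121   (s1,_)→(s0,_,→)
state=s0 head=1 tape=__1_[1]21   (s0,1)→(s0,_,←)
state=s0 head=0 tape=__1[_]_21   (s0,_)→(s1,1,→)
state=s1 head=1 tape=__11[_]21   (s1,_)→(s0,_,→)
state=s0 head=2 tape=__11_[2]1   (s0,2)→(s1,1,→)
state=s1 head=3 tape=__11_1[1]   (s1,1)→(s2,2,←)
state=s2 head=2 tape=__11_[1]2   (s2,1)→(s0,1,←)
state=s0 head=1 tape=__11[_]12   (s0,_)→(s1,1,→)
state=s1 head=2 tape=__111[1]2   (s1,1)→(s2,2,←)
state=s2 head=1 tape=__11[1]22   (s2,1)→(s0,1,←)
state=s0 head=0 tape=__1[1]122   (s0,1)→(s0,_,←)
state=s0 head=-1 tape=__[1]_122   (s0,1)→(s0,_,←)
state=s0 head=-2 tape=_[_]__122   (s0,_)→(s1,1,→)
state=s1 head=-1 tape=_1[_]_122   (s1,_)→(s0,_,→)
state=s0 head=0 tape=_1_[_]122   (s0,_)→(s1,1,→)
state=s1 head=1 tape=_1_1[1]22   (s1,1)→(s2,2,←)
state=s2 head=0 tape=_1_[1]222   (s2,1)→(s0,1,←)
state=s0 head=-1 tape=_1[_]1222   (s0,_)→(s1,1,→)
state=s1 head=0 tape=_11[1]222   (s1,1)→(s2,2,←)
state=s2 head=-1 tape=_1[1]2222   (s2,1)→(s0,1,←)
state=s0 head=-2 tape=_[1]12222   (s0,1)→(s0,_,←)
state=s0 head=-3 tape=[_]_12222   (s0,_)→(s1,1,→)
state=s1 head=-2 tape=1[_]12222   (s1,_)→(s0,_,→)
state=s0 head=-1 tape=1_[1]2222   (s0,1)→(s0,_,←)
state=s0 head=-2 tape=1[_]_2222   (s0,_)→(s1,1,→)
state=s1 head=-1 tape=11[_]2222   (s1,_)→(s0,_,→)
state=s0 head=0 tape=11_[2]222   (s0,2)→(s1,1,→)
state=s1 head=1 tape=11_1[2]22
At halt the head is at cell 1.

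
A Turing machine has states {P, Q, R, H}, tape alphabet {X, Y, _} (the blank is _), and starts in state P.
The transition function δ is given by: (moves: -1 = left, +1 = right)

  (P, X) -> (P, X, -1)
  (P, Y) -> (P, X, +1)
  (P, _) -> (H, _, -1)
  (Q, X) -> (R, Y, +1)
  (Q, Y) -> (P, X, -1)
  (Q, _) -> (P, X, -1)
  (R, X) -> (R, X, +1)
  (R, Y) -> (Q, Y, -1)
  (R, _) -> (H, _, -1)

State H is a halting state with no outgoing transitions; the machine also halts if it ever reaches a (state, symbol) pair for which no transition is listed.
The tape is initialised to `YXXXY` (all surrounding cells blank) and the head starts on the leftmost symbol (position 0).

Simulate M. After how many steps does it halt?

4

P | __[Y]XXXY   read Y → write X, move +1, go to P
P | __X[X]XXY   read X → write X, move -1, go to P
P | __[X]XXXY   read X → write X, move -1, go to P
P | _[_]XXXXY   read _ → write _, move -1, go to H
H | [_]_XXXXY
M halts after 4 transitions.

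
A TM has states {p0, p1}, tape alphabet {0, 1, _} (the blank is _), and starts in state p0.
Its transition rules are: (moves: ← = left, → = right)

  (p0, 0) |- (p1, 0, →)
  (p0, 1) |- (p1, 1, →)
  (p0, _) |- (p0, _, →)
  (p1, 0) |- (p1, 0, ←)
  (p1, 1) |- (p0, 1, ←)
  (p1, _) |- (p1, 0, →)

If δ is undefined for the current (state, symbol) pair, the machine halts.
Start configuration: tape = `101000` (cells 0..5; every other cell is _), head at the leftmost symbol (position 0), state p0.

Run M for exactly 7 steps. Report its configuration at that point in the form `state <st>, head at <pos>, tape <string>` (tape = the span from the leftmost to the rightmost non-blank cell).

state p0, head at -1, tape 101000

p0 | _[1]01000   read 1 → write 1, move →, go to p1
p1 | _1[0]1000   read 0 → write 0, move ←, go to p1
p1 | _[1]01000   read 1 → write 1, move ←, go to p0
p0 | [_]101000   read _ → write _, move →, go to p0
p0 | _[1]01000   read 1 → write 1, move →, go to p1
p1 | _1[0]1000   read 0 → write 0, move ←, go to p1
p1 | _[1]01000   read 1 → write 1, move ←, go to p0
p0 | [_]101000
After 7 steps: state p0, head at -1, tape 101000.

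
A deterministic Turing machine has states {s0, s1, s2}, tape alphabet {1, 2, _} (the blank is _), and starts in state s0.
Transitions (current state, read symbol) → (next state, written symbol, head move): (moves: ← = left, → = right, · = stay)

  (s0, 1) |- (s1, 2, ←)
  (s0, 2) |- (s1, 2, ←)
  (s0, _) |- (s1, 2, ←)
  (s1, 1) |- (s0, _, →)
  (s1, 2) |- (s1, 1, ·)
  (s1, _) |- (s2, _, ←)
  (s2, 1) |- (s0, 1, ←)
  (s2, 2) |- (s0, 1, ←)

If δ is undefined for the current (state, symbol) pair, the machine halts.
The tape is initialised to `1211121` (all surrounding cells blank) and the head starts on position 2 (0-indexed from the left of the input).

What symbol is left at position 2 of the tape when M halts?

state=s0 head=2 tape=___12[1]1121   (s0,1)→(s1,2,←)
state=s1 head=1 tape=___1[2]21121   (s1,2)→(s1,1,·)
state=s1 head=1 tape=___1[1]21121   (s1,1)→(s0,_,→)
state=s0 head=2 tape=___1_[2]1121   (s0,2)→(s1,2,←)
state=s1 head=1 tape=___1[_]21121   (s1,_)→(s2,_,←)
state=s2 head=0 tape=___[1]_21121   (s2,1)→(s0,1,←)
state=s0 head=-1 tape=__[_]1_21121   (s0,_)→(s1,2,←)
state=s1 head=-2 tape=_[_]21_21121   (s1,_)→(s2,_,←)
state=s2 head=-3 tape=[_]_21_21121
Cell 2 holds 2 when M halts.

2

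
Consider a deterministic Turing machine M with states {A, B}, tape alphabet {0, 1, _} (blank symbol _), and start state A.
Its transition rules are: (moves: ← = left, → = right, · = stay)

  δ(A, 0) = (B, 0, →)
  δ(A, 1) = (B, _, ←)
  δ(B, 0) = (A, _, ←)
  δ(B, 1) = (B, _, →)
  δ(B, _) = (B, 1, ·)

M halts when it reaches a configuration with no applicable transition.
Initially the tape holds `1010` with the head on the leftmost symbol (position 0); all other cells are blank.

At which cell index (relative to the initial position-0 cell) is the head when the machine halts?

0

state=A head=0 tape=_[1]010   (A,1)→(B,_,←)
state=B head=-1 tape=[_]_010   (B,_)→(B,1,·)
state=B head=-1 tape=[1]_010   (B,1)→(B,_,→)
state=B head=0 tape=_[_]010   (B,_)→(B,1,·)
state=B head=0 tape=_[1]010   (B,1)→(B,_,→)
state=B head=1 tape=__[0]10   (B,0)→(A,_,←)
state=A head=0 tape=_[_]_10
At halt the head is at cell 0.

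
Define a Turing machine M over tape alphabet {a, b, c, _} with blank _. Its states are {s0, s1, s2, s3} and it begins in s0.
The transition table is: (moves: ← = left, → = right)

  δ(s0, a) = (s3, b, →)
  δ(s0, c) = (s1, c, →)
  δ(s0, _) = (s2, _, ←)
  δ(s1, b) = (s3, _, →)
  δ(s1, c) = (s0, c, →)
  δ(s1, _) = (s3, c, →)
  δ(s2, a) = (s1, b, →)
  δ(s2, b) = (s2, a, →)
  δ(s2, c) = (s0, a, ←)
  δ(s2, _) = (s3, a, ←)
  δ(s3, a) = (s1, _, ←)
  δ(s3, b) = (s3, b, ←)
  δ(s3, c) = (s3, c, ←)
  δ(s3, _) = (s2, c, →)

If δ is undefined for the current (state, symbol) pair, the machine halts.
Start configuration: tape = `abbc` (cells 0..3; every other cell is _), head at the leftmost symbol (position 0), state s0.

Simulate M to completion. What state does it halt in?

s0 | _[a]bbc_   read a → write b, move →, go to s3
s3 | _b[b]bc_   read b → write b, move ←, go to s3
s3 | _[b]bbc_   read b → write b, move ←, go to s3
s3 | [_]bbbc_   read _ → write c, move →, go to s2
s2 | c[b]bbc_   read b → write a, move →, go to s2
s2 | ca[b]bc_   read b → write a, move →, go to s2
s2 | caa[b]c_   read b → write a, move →, go to s2
s2 | caaa[c]_   read c → write a, move ←, go to s0
s0 | caa[a]a_   read a → write b, move →, go to s3
s3 | caab[a]_   read a → write _, move ←, go to s1
s1 | caa[b]__   read b → write _, move →, go to s3
s3 | caa_[_]_   read _ → write c, move →, go to s2
s2 | caa_c[_]   read _ → write a, move ←, go to s3
s3 | caa_[c]a   read c → write c, move ←, go to s3
s3 | caa[_]ca   read _ → write c, move →, go to s2
s2 | caac[c]a   read c → write a, move ←, go to s0
s0 | caa[c]aa   read c → write c, move →, go to s1
s1 | caac[a]a
No transition is defined for (s1, a); M halts in state s1.

s1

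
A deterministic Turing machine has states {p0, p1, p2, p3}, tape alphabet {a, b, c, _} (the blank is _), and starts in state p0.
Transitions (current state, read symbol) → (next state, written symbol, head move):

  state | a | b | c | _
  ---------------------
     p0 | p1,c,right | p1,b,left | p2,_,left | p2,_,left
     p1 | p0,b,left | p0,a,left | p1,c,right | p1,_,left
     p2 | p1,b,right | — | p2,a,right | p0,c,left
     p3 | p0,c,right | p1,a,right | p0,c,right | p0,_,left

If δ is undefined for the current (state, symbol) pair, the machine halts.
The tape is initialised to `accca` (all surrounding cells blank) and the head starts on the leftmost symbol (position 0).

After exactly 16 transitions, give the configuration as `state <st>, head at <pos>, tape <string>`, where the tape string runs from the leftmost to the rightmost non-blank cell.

state=p0 head=0 tape=[a]ccca   (p0,a)→(p1,c,right)
state=p1 head=1 tape=c[c]cca   (p1,c)→(p1,c,right)
state=p1 head=2 tape=cc[c]ca   (p1,c)→(p1,c,right)
state=p1 head=3 tape=ccc[c]a   (p1,c)→(p1,c,right)
state=p1 head=4 tape=cccc[a]   (p1,a)→(p0,b,left)
state=p0 head=3 tape=ccc[c]b   (p0,c)→(p2,_,left)
state=p2 head=2 tape=cc[c]_b   (p2,c)→(p2,a,right)
state=p2 head=3 tape=cca[_]b   (p2,_)→(p0,c,left)
state=p0 head=2 tape=cc[a]cb   (p0,a)→(p1,c,right)
state=p1 head=3 tape=ccc[c]b   (p1,c)→(p1,c,right)
state=p1 head=4 tape=cccc[b]   (p1,b)→(p0,a,left)
state=p0 head=3 tape=ccc[c]a   (p0,c)→(p2,_,left)
state=p2 head=2 tape=cc[c]_a   (p2,c)→(p2,a,right)
state=p2 head=3 tape=cca[_]a   (p2,_)→(p0,c,left)
state=p0 head=2 tape=cc[a]ca   (p0,a)→(p1,c,right)
state=p1 head=3 tape=ccc[c]a   (p1,c)→(p1,c,right)
state=p1 head=4 tape=cccc[a]
After 16 steps: state p1, head at 4, tape cccca.

state p1, head at 4, tape cccca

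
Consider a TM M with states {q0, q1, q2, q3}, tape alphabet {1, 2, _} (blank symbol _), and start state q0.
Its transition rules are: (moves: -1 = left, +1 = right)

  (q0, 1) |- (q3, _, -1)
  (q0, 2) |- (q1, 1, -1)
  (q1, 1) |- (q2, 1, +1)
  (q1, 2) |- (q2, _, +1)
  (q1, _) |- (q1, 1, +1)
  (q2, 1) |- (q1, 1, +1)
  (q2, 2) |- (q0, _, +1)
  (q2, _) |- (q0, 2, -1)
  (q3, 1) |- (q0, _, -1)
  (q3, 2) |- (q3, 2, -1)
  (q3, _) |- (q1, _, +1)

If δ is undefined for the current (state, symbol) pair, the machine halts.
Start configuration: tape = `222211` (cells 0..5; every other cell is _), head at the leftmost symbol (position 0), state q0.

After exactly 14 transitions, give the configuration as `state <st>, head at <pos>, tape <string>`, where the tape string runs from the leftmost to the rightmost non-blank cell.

state q3, head at 4, tape 1111_1_2

q0 | _[2]22211_   read 2 → write 1, move -1, go to q1
q1 | [_]122211_   read _ → write 1, move +1, go to q1
q1 | 1[1]22211_   read 1 → write 1, move +1, go to q2
q2 | 11[2]2211_   read 2 → write _, move +1, go to q0
q0 | 11_[2]211_   read 2 → write 1, move -1, go to q1
q1 | 11[_]1211_   read _ → write 1, move +1, go to q1
q1 | 111[1]211_   read 1 → write 1, move +1, go to q2
q2 | 1111[2]11_   read 2 → write _, move +1, go to q0
q0 | 1111_[1]1_   read 1 → write _, move -1, go to q3
q3 | 1111[_]_1_   read _ → write _, move +1, go to q1
q1 | 1111_[_]1_   read _ → write 1, move +1, go to q1
q1 | 1111_1[1]_   read 1 → write 1, move +1, go to q2
q2 | 1111_11[_]   read _ → write 2, move -1, go to q0
q0 | 1111_1[1]2   read 1 → write _, move -1, go to q3
q3 | 1111_[1]_2
After 14 steps: state q3, head at 4, tape 1111_1_2.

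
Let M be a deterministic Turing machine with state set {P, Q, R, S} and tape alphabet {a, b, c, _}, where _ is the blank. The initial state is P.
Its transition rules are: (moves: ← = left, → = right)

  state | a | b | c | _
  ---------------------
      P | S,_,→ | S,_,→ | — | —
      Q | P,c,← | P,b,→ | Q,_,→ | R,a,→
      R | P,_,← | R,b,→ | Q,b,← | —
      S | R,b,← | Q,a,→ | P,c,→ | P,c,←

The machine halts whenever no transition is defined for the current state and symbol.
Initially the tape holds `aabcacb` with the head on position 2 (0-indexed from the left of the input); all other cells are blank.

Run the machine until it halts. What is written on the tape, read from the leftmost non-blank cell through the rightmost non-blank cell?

aa_c_c_c

state=P head=2 tape=aa[b]cacb_   (P,b)→(S,_,→)
state=S head=3 tape=aa_[c]acb_   (S,c)→(P,c,→)
state=P head=4 tape=aa_c[a]cb_   (P,a)→(S,_,→)
state=S head=5 tape=aa_c_[c]b_   (S,c)→(P,c,→)
state=P head=6 tape=aa_c_c[b]_   (P,b)→(S,_,→)
state=S head=7 tape=aa_c_c_[_]   (S,_)→(P,c,←)
state=P head=6 tape=aa_c_c[_]c
The non-blank tape span at halt is aa_c_c_c.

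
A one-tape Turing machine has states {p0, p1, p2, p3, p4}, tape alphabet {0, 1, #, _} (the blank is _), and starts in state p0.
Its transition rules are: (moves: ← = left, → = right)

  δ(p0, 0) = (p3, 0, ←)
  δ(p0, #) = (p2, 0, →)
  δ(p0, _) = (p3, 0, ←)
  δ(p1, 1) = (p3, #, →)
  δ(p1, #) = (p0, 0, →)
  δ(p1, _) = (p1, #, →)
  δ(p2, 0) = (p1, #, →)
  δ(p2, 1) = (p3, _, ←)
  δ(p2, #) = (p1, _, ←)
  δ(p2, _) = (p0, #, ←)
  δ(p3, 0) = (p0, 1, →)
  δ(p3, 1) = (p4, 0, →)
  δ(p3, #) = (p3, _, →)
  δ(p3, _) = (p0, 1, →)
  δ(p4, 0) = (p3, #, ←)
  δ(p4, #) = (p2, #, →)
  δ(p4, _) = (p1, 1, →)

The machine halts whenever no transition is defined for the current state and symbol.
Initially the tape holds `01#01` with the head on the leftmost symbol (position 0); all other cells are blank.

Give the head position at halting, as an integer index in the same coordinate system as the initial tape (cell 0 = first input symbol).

p0 | _[0]1#01   read 0 → write 0, move ←, go to p3
p3 | [_]01#01   read _ → write 1, move →, go to p0
p0 | 1[0]1#01   read 0 → write 0, move ←, go to p3
p3 | [1]01#01   read 1 → write 0, move →, go to p4
p4 | 0[0]1#01   read 0 → write #, move ←, go to p3
p3 | [0]#1#01   read 0 → write 1, move →, go to p0
p0 | 1[#]1#01   read # → write 0, move →, go to p2
p2 | 10[1]#01   read 1 → write _, move ←, go to p3
p3 | 1[0]_#01   read 0 → write 1, move →, go to p0
p0 | 11[_]#01   read _ → write 0, move ←, go to p3
p3 | 1[1]0#01   read 1 → write 0, move →, go to p4
p4 | 10[0]#01   read 0 → write #, move ←, go to p3
p3 | 1[0]##01   read 0 → write 1, move →, go to p0
p0 | 11[#]#01   read # → write 0, move →, go to p2
p2 | 110[#]01   read # → write _, move ←, go to p1
p1 | 11[0]_01
At halt the head is at cell 1.

1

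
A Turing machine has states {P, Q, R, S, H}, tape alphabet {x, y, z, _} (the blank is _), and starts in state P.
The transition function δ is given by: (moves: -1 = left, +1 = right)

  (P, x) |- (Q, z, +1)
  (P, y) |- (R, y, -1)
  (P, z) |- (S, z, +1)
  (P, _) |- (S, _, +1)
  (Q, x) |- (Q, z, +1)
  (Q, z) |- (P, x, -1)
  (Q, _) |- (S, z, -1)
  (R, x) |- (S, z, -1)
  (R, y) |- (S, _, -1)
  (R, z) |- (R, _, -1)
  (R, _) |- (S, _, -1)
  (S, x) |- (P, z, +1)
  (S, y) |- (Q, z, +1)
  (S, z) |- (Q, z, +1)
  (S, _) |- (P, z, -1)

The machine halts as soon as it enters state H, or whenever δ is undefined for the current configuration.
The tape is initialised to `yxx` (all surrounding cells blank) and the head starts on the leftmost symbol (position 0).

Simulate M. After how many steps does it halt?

26

P | _____[y]xx   read y → write y, move -1, go to R
R | ____[_]yxx   read _ → write _, move -1, go to S
S | ___[_]_yxx   read _ → write z, move -1, go to P
P | __[_]z_yxx   read _ → write _, move +1, go to S
S | ___[z]_yxx   read z → write z, move +1, go to Q
Q | ___z[_]yxx   read _ → write z, move -1, go to S
S | ___[z]zyxx   read z → write z, move +1, go to Q
Q | ___z[z]yxx   read z → write x, move -1, go to P
P | ___[z]xyxx   read z → write z, move +1, go to S
S | ___z[x]yxx   read x → write z, move +1, go to P
P | ___zz[y]xx   read y → write y, move -1, go to R
R | ___z[z]yxx   read z → write _, move -1, go to R
R | ___[z]_yxx   read z → write _, move -1, go to R
R | __[_]__yxx   read _ → write _, move -1, go to S
S | _[_]___yxx   read _ → write z, move -1, go to P
P | [_]z___yxx   read _ → write _, move +1, go to S
S | _[z]___yxx   read z → write z, move +1, go to Q
Q | _z[_]__yxx   read _ → write z, move -1, go to S
S | _[z]z__yxx   read z → write z, move +1, go to Q
Q | _z[z]__yxx   read z → write x, move -1, go to P
P | _[z]x__yxx   read z → write z, move +1, go to S
S | _z[x]__yxx   read x → write z, move +1, go to P
P | _zz[_]_yxx   read _ → write _, move +1, go to S
S | _zz_[_]yxx   read _ → write z, move -1, go to P
P | _zz[_]zyxx   read _ → write _, move +1, go to S
S | _zz_[z]yxx   read z → write z, move +1, go to Q
Q | _zz_z[y]xx
M halts after 26 transitions.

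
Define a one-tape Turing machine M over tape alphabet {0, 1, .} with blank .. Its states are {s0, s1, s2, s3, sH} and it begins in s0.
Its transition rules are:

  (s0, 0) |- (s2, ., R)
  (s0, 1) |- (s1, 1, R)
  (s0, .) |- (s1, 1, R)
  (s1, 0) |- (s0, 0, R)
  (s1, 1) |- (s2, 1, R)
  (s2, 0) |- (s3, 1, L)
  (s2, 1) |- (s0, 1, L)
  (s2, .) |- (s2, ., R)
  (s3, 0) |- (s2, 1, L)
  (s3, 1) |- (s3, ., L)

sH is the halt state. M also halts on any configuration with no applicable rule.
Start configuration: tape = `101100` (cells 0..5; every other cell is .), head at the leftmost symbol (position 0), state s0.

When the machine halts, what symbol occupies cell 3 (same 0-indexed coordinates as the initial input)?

s0 | .[1]01100   read 1 → write 1, move R, go to s1
s1 | .1[0]1100   read 0 → write 0, move R, go to s0
s0 | .10[1]100   read 1 → write 1, move R, go to s1
s1 | .101[1]00   read 1 → write 1, move R, go to s2
s2 | .1011[0]0   read 0 → write 1, move L, go to s3
s3 | .101[1]10   read 1 → write ., move L, go to s3
s3 | .10[1].10   read 1 → write ., move L, go to s3
s3 | .1[0]..10   read 0 → write 1, move L, go to s2
s2 | .[1]1..10   read 1 → write 1, move L, go to s0
s0 | [.]11..10   read . → write 1, move R, go to s1
s1 | 1[1]1..10   read 1 → write 1, move R, go to s2
s2 | 11[1]..10   read 1 → write 1, move L, go to s0
s0 | 1[1]1..10   read 1 → write 1, move R, go to s1
s1 | 11[1]..10   read 1 → write 1, move R, go to s2
s2 | 111[.].10   read . → write ., move R, go to s2
s2 | 111.[.]10   read . → write ., move R, go to s2
s2 | 111..[1]0   read 1 → write 1, move L, go to s0
s0 | 111.[.]10   read . → write 1, move R, go to s1
s1 | 111.1[1]0   read 1 → write 1, move R, go to s2
s2 | 111.11[0]   read 0 → write 1, move L, go to s3
s3 | 111.1[1]1   read 1 → write ., move L, go to s3
s3 | 111.[1].1   read 1 → write ., move L, go to s3
s3 | 111[.]..1
Cell 3 holds . when M halts.

.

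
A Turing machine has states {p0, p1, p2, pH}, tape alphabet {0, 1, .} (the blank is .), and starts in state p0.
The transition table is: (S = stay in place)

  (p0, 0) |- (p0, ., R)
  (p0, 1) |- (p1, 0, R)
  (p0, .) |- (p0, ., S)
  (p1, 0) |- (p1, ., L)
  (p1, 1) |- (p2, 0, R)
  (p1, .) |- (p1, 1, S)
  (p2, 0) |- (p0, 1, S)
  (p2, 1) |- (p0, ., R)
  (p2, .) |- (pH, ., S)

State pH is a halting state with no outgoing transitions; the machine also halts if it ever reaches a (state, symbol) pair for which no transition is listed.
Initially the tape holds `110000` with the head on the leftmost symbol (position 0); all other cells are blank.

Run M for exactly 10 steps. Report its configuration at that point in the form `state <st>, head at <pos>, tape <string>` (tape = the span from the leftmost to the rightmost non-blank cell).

p0 | .[1]10000   read 1 → write 0, move R, go to p1
p1 | .0[1]0000   read 1 → write 0, move R, go to p2
p2 | .00[0]000   read 0 → write 1, move S, go to p0
p0 | .00[1]000   read 1 → write 0, move R, go to p1
p1 | .000[0]00   read 0 → write ., move L, go to p1
p1 | .00[0].00   read 0 → write ., move L, go to p1
p1 | .0[0]..00   read 0 → write ., move L, go to p1
p1 | .[0]...00   read 0 → write ., move L, go to p1
p1 | [.]....00   read . → write 1, move S, go to p1
p1 | [1]....00   read 1 → write 0, move R, go to p2
p2 | 0[.]...00
After 10 steps: state p2, head at 0, tape 0....00.

state p2, head at 0, tape 0....00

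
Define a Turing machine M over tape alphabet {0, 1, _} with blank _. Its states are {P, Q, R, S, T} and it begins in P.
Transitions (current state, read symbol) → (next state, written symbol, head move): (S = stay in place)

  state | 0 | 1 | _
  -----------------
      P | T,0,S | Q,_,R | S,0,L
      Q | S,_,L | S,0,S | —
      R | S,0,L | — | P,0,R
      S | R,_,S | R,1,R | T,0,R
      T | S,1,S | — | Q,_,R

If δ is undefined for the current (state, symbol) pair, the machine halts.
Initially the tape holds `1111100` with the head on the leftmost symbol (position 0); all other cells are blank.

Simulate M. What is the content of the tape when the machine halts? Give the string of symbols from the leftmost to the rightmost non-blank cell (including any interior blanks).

0_000

P | [1]111100_   read 1 → write _, move R, go to Q
Q | _[1]11100_   read 1 → write 0, move S, go to S
S | _[0]11100_   read 0 → write _, move S, go to R
R | _[_]11100_   read _ → write 0, move R, go to P
P | _0[1]1100_   read 1 → write _, move R, go to Q
Q | _0_[1]100_   read 1 → write 0, move S, go to S
S | _0_[0]100_   read 0 → write _, move S, go to R
R | _0_[_]100_   read _ → write 0, move R, go to P
P | _0_0[1]00_   read 1 → write _, move R, go to Q
Q | _0_0_[0]0_   read 0 → write _, move L, go to S
S | _0_0[_]_0_   read _ → write 0, move R, go to T
T | _0_00[_]0_   read _ → write _, move R, go to Q
Q | _0_00_[0]_   read 0 → write _, move L, go to S
S | _0_00[_]__   read _ → write 0, move R, go to T
T | _0_000[_]_   read _ → write _, move R, go to Q
Q | _0_000_[_]
The non-blank tape span at halt is 0_000.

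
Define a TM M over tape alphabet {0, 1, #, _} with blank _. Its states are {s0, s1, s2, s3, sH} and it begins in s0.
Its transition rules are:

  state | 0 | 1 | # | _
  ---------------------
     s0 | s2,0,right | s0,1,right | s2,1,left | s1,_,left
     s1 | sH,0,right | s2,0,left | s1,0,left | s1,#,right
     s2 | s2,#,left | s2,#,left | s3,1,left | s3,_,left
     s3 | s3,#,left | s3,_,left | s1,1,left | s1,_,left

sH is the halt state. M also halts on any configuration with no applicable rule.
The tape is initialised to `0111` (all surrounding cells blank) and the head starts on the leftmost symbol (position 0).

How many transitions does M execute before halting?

s0 | ____[0]111   read 0 → write 0, move right, go to s2
s2 | ____0[1]11   read 1 → write #, move left, go to s2
s2 | ____[0]#11   read 0 → write #, move left, go to s2
s2 | ___[_]##11   read _ → write _, move left, go to s3
s3 | __[_]_##11   read _ → write _, move left, go to s1
s1 | _[_]__##11   read _ → write #, move right, go to s1
s1 | _#[_]_##11   read _ → write #, move right, go to s1
s1 | _##[_]##11   read _ → write #, move right, go to s1
s1 | _###[#]#11   read # → write 0, move left, go to s1
s1 | _##[#]0#11   read # → write 0, move left, go to s1
s1 | _#[#]00#11   read # → write 0, move left, go to s1
s1 | _[#]000#11   read # → write 0, move left, go to s1
s1 | [_]0000#11   read _ → write #, move right, go to s1
s1 | #[0]000#11   read 0 → write 0, move right, go to sH
sH | #0[0]00#11
M halts after 14 transitions.

14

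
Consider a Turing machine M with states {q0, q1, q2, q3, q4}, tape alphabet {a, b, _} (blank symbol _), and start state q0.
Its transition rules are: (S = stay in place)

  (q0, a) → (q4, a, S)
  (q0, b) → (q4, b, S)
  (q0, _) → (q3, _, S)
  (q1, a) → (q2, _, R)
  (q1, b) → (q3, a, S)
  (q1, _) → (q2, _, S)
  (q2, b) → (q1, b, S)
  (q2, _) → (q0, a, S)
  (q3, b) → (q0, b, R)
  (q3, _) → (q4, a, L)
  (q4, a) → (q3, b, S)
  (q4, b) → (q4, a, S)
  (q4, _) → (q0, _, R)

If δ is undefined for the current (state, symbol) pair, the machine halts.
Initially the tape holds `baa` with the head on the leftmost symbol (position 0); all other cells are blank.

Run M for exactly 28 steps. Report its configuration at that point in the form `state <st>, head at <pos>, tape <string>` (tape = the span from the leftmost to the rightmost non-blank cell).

state q4, head at 4, tape bbbbba

state=q0 head=0 tape=[b]aa___   (q0,b)→(q4,b,S)
state=q4 head=0 tape=[b]aa___   (q4,b)→(q4,a,S)
state=q4 head=0 tape=[a]aa___   (q4,a)→(q3,b,S)
state=q3 head=0 tape=[b]aa___   (q3,b)→(q0,b,R)
state=q0 head=1 tape=b[a]a___   (q0,a)→(q4,a,S)
state=q4 head=1 tape=b[a]a___   (q4,a)→(q3,b,S)
state=q3 head=1 tape=b[b]a___   (q3,b)→(q0,b,R)
state=q0 head=2 tape=bb[a]___   (q0,a)→(q4,a,S)
state=q4 head=2 tape=bb[a]___   (q4,a)→(q3,b,S)
state=q3 head=2 tape=bb[b]___   (q3,b)→(q0,b,R)
state=q0 head=3 tape=bbb[_]__   (q0,_)→(q3,_,S)
state=q3 head=3 tape=bbb[_]__   (q3,_)→(q4,a,L)
state=q4 head=2 tape=bb[b]a__   (q4,b)→(q4,a,S)
state=q4 head=2 tape=bb[a]a__   (q4,a)→(q3,b,S)
state=q3 head=2 tape=bb[b]a__   (q3,b)→(q0,b,R)
state=q0 head=3 tape=bbb[a]__   (q0,a)→(q4,a,S)
state=q4 head=3 tape=bbb[a]__   (q4,a)→(q3,b,S)
state=q3 head=3 tape=bbb[b]__   (q3,b)→(q0,b,R)
state=q0 head=4 tape=bbbb[_]_   (q0,_)→(q3,_,S)
state=q3 head=4 tape=bbbb[_]_   (q3,_)→(q4,a,L)
state=q4 head=3 tape=bbb[b]a_   (q4,b)→(q4,a,S)
state=q4 head=3 tape=bbb[a]a_   (q4,a)→(q3,b,S)
state=q3 head=3 tape=bbb[b]a_   (q3,b)→(q0,b,R)
state=q0 head=4 tape=bbbb[a]_   (q0,a)→(q4,a,S)
state=q4 head=4 tape=bbbb[a]_   (q4,a)→(q3,b,S)
state=q3 head=4 tape=bbbb[b]_   (q3,b)→(q0,b,R)
state=q0 head=5 tape=bbbbb[_]   (q0,_)→(q3,_,S)
state=q3 head=5 tape=bbbbb[_]   (q3,_)→(q4,a,L)
state=q4 head=4 tape=bbbb[b]a
After 28 steps: state q4, head at 4, tape bbbbba.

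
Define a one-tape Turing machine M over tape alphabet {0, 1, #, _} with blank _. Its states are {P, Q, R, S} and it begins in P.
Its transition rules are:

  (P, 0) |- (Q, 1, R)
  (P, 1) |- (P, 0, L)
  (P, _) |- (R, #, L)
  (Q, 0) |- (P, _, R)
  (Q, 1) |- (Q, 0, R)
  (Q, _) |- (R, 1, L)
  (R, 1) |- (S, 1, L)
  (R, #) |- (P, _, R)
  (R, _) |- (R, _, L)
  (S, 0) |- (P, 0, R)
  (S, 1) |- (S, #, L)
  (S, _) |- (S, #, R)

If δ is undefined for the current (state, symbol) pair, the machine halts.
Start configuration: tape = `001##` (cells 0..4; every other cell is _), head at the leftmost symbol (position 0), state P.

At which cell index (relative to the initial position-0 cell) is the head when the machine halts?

state=P head=0 tape=_[0]01##   (P,0)→(Q,1,R)
state=Q head=1 tape=_1[0]1##   (Q,0)→(P,_,R)
state=P head=2 tape=_1_[1]##   (P,1)→(P,0,L)
state=P head=1 tape=_1[_]0##   (P,_)→(R,#,L)
state=R head=0 tape=_[1]#0##   (R,1)→(S,1,L)
state=S head=-1 tape=[_]1#0##   (S,_)→(S,#,R)
state=S head=0 tape=#[1]#0##   (S,1)→(S,#,L)
state=S head=-1 tape=[#]##0##
At halt the head is at cell -1.

-1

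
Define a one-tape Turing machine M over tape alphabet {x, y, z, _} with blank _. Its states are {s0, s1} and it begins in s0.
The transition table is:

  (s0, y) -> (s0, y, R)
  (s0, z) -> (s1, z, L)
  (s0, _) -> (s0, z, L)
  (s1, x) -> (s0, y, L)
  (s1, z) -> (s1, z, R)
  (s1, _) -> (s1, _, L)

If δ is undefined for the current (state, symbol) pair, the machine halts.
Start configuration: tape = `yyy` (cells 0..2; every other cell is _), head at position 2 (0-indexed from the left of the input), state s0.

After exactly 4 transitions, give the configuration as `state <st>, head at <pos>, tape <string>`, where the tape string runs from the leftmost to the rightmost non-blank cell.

state s1, head at 2, tape yyyz

state=s0 head=2 tape=yy[y]_   (s0,y)→(s0,y,R)
state=s0 head=3 tape=yyy[_]   (s0,_)→(s0,z,L)
state=s0 head=2 tape=yy[y]z   (s0,y)→(s0,y,R)
state=s0 head=3 tape=yyy[z]   (s0,z)→(s1,z,L)
state=s1 head=2 tape=yy[y]z
After 4 steps: state s1, head at 2, tape yyyz.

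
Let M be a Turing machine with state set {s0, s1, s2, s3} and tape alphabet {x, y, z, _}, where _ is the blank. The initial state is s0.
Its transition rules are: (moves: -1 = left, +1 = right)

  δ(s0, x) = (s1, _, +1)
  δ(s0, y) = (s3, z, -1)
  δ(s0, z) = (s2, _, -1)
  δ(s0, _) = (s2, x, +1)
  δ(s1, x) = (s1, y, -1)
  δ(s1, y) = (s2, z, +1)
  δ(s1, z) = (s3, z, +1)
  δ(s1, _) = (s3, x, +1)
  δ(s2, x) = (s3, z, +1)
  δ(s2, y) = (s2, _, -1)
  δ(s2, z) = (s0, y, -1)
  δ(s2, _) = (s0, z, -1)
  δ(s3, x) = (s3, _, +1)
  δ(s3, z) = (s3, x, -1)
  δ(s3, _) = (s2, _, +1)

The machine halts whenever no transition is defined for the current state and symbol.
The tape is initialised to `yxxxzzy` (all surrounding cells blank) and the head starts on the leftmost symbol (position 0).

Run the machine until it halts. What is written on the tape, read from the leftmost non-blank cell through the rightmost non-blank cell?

z_z__z_y

state=s0 head=0 tape=_[y]xxxzzy   (s0,y)→(s3,z,-1)
state=s3 head=-1 tape=[_]zxxxzzy   (s3,_)→(s2,_,+1)
state=s2 head=0 tape=_[z]xxxzzy   (s2,z)→(s0,y,-1)
state=s0 head=-1 tape=[_]yxxxzzy   (s0,_)→(s2,x,+1)
state=s2 head=0 tape=x[y]xxxzzy   (s2,y)→(s2,_,-1)
state=s2 head=-1 tape=[x]_xxxzzy   (s2,x)→(s3,z,+1)
state=s3 head=0 tape=z[_]xxxzzy   (s3,_)→(s2,_,+1)
state=s2 head=1 tape=z_[x]xxzzy   (s2,x)→(s3,z,+1)
state=s3 head=2 tape=z_z[x]xzzy   (s3,x)→(s3,_,+1)
state=s3 head=3 tape=z_z_[x]zzy   (s3,x)→(s3,_,+1)
state=s3 head=4 tape=z_z__[z]zy   (s3,z)→(s3,x,-1)
state=s3 head=3 tape=z_z_[_]xzy   (s3,_)→(s2,_,+1)
state=s2 head=4 tape=z_z__[x]zy   (s2,x)→(s3,z,+1)
state=s3 head=5 tape=z_z__z[z]y   (s3,z)→(s3,x,-1)
state=s3 head=4 tape=z_z__[z]xy   (s3,z)→(s3,x,-1)
state=s3 head=3 tape=z_z_[_]xxy   (s3,_)→(s2,_,+1)
state=s2 head=4 tape=z_z__[x]xy   (s2,x)→(s3,z,+1)
state=s3 head=5 tape=z_z__z[x]y   (s3,x)→(s3,_,+1)
state=s3 head=6 tape=z_z__z_[y]
The non-blank tape span at halt is z_z__z_y.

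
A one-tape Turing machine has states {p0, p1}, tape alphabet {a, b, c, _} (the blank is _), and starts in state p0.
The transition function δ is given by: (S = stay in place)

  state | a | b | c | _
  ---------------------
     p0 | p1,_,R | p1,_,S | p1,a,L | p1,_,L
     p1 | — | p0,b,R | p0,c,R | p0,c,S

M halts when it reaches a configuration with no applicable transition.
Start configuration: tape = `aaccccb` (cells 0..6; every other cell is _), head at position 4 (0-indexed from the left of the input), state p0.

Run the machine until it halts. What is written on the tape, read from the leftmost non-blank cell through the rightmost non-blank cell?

p0 | aacc[c]cb_   read c → write a, move L, go to p1
p1 | aac[c]acb_   read c → write c, move R, go to p0
p0 | aacc[a]cb_   read a → write _, move R, go to p1
p1 | aacc_[c]b_   read c → write c, move R, go to p0
p0 | aacc_c[b]_   read b → write _, move S, go to p1
p1 | aacc_c[_]_   read _ → write c, move S, go to p0
p0 | aacc_c[c]_   read c → write a, move L, go to p1
p1 | aacc_[c]a_   read c → write c, move R, go to p0
p0 | aacc_c[a]_   read a → write _, move R, go to p1
p1 | aacc_c_[_]   read _ → write c, move S, go to p0
p0 | aacc_c_[c]   read c → write a, move L, go to p1
p1 | aacc_c[_]a   read _ → write c, move S, go to p0
p0 | aacc_c[c]a   read c → write a, move L, go to p1
p1 | aacc_[c]aa   read c → write c, move R, go to p0
p0 | aacc_c[a]a   read a → write _, move R, go to p1
p1 | aacc_c_[a]
The non-blank tape span at halt is aacc_c_a.

aacc_c_a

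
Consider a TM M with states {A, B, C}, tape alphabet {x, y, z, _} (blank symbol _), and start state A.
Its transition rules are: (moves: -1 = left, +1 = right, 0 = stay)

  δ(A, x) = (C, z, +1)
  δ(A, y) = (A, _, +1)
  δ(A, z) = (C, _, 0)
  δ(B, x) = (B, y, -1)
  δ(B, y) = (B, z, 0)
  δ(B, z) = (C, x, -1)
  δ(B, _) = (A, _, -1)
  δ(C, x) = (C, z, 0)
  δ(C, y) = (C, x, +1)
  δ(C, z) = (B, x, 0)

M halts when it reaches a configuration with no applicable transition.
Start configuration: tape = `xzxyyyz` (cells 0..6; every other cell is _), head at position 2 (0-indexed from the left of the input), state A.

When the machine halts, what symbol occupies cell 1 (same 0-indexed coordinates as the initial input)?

y

A | __xz[x]yyyz   read x → write z, move +1, go to C
C | __xzz[y]yyz   read y → write x, move +1, go to C
C | __xzzx[y]yz   read y → write x, move +1, go to C
C | __xzzxx[y]z   read y → write x, move +1, go to C
C | __xzzxxx[z]   read z → write x, move 0, go to B
B | __xzzxxx[x]   read x → write y, move -1, go to B
B | __xzzxx[x]y   read x → write y, move -1, go to B
B | __xzzx[x]yy   read x → write y, move -1, go to B
B | __xzz[x]yyy   read x → write y, move -1, go to B
B | __xz[z]yyyy   read z → write x, move -1, go to C
C | __x[z]xyyyy   read z → write x, move 0, go to B
B | __x[x]xyyyy   read x → write y, move -1, go to B
B | __[x]yxyyyy   read x → write y, move -1, go to B
B | _[_]yyxyyyy   read _ → write _, move -1, go to A
A | [_]_yyxyyyy
Cell 1 holds y when M halts.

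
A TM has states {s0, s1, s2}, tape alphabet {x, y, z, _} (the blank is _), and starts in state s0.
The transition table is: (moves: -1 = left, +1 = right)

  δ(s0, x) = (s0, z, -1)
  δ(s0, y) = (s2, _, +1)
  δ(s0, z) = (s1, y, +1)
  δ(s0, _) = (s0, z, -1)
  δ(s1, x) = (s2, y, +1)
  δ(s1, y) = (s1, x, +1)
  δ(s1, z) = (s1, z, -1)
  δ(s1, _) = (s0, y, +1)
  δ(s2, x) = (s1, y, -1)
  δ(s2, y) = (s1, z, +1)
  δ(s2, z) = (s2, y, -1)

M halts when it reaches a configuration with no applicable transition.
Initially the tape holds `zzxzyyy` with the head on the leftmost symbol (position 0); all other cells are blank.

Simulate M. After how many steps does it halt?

s0 | [z]zxzyyy__   read z → write y, move +1, go to s1
s1 | y[z]xzyyy__   read z → write z, move -1, go to s1
s1 | [y]zxzyyy__   read y → write x, move +1, go to s1
s1 | x[z]xzyyy__   read z → write z, move -1, go to s1
s1 | [x]zxzyyy__   read x → write y, move +1, go to s2
s2 | y[z]xzyyy__   read z → write y, move -1, go to s2
s2 | [y]yxzyyy__   read y → write z, move +1, go to s1
s1 | z[y]xzyyy__   read y → write x, move +1, go to s1
s1 | zx[x]zyyy__   read x → write y, move +1, go to s2
s2 | zxy[z]yyy__   read z → write y, move -1, go to s2
s2 | zx[y]yyyy__   read y → write z, move +1, go to s1
s1 | zxz[y]yyy__   read y → write x, move +1, go to s1
s1 | zxzx[y]yy__   read y → write x, move +1, go to s1
s1 | zxzxx[y]y__   read y → write x, move +1, go to s1
s1 | zxzxxx[y]__   read y → write x, move +1, go to s1
s1 | zxzxxxx[_]_   read _ → write y, move +1, go to s0
s0 | zxzxxxxy[_]   read _ → write z, move -1, go to s0
s0 | zxzxxxx[y]z   read y → write _, move +1, go to s2
s2 | zxzxxxx_[z]   read z → write y, move -1, go to s2
s2 | zxzxxxx[_]y
M halts after 19 transitions.

19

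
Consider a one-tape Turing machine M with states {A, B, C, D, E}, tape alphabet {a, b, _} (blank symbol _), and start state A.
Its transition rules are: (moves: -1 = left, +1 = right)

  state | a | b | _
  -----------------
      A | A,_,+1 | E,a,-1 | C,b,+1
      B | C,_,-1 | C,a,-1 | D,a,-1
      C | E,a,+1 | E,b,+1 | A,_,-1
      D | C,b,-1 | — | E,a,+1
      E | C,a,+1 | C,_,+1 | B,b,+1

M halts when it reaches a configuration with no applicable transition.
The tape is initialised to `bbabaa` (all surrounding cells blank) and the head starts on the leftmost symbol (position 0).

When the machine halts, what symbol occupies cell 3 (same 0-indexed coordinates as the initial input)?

_

A | _[b]babaa__   read b → write a, move -1, go to E
E | [_]ababaa__   read _ → write b, move +1, go to B
B | b[a]babaa__   read a → write _, move -1, go to C
C | [b]_babaa__   read b → write b, move +1, go to E
E | b[_]babaa__   read _ → write b, move +1, go to B
B | bb[b]abaa__   read b → write a, move -1, go to C
C | b[b]aabaa__   read b → write b, move +1, go to E
E | bb[a]abaa__   read a → write a, move +1, go to C
C | bba[a]baa__   read a → write a, move +1, go to E
E | bbaa[b]aa__   read b → write _, move +1, go to C
C | bbaa_[a]a__   read a → write a, move +1, go to E
E | bbaa_a[a]__   read a → write a, move +1, go to C
C | bbaa_aa[_]_   read _ → write _, move -1, go to A
A | bbaa_a[a]__   read a → write _, move +1, go to A
A | bbaa_a_[_]_   read _ → write b, move +1, go to C
C | bbaa_a_b[_]   read _ → write _, move -1, go to A
A | bbaa_a_[b]_   read b → write a, move -1, go to E
E | bbaa_a[_]a_   read _ → write b, move +1, go to B
B | bbaa_ab[a]_   read a → write _, move -1, go to C
C | bbaa_a[b]__   read b → write b, move +1, go to E
E | bbaa_ab[_]_   read _ → write b, move +1, go to B
B | bbaa_abb[_]   read _ → write a, move -1, go to D
D | bbaa_ab[b]a
Cell 3 holds _ when M halts.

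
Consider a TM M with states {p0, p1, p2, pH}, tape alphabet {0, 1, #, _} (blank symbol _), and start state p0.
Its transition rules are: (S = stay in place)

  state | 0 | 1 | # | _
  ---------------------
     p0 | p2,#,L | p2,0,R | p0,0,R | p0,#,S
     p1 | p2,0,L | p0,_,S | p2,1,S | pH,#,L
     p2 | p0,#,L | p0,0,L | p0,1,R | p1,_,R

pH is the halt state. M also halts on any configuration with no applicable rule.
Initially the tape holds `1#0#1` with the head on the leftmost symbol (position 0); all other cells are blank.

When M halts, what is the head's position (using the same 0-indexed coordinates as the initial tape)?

state=p0 head=0 tape=___[1]#0#1__   (p0,1)→(p2,0,R)
state=p2 head=1 tape=___0[#]0#1__   (p2,#)→(p0,1,R)
state=p0 head=2 tape=___01[0]#1__   (p0,0)→(p2,#,L)
state=p2 head=1 tape=___0[1]##1__   (p2,1)→(p0,0,L)
state=p0 head=0 tape=___[0]0##1__   (p0,0)→(p2,#,L)
state=p2 head=-1 tape=__[_]#0##1__   (p2,_)→(p1,_,R)
state=p1 head=0 tape=___[#]0##1__   (p1,#)→(p2,1,S)
state=p2 head=0 tape=___[1]0##1__   (p2,1)→(p0,0,L)
state=p0 head=-1 tape=__[_]00##1__   (p0,_)→(p0,#,S)
state=p0 head=-1 tape=__[#]00##1__   (p0,#)→(p0,0,R)
state=p0 head=0 tape=__0[0]0##1__   (p0,0)→(p2,#,L)
state=p2 head=-1 tape=__[0]#0##1__   (p2,0)→(p0,#,L)
state=p0 head=-2 tape=_[_]##0##1__   (p0,_)→(p0,#,S)
state=p0 head=-2 tape=_[#]##0##1__   (p0,#)→(p0,0,R)
state=p0 head=-1 tape=_0[#]#0##1__   (p0,#)→(p0,0,R)
state=p0 head=0 tape=_00[#]0##1__   (p0,#)→(p0,0,R)
state=p0 head=1 tape=_000[0]##1__   (p0,0)→(p2,#,L)
state=p2 head=0 tape=_00[0]###1__   (p2,0)→(p0,#,L)
state=p0 head=-1 tape=_0[0]####1__   (p0,0)→(p2,#,L)
state=p2 head=-2 tape=_[0]#####1__   (p2,0)→(p0,#,L)
state=p0 head=-3 tape=[_]######1__   (p0,_)→(p0,#,S)
state=p0 head=-3 tape=[#]######1__   (p0,#)→(p0,0,R)
state=p0 head=-2 tape=0[#]#####1__   (p0,#)→(p0,0,R)
state=p0 head=-1 tape=00[#]####1__   (p0,#)→(p0,0,R)
state=p0 head=0 tape=000[#]###1__   (p0,#)→(p0,0,R)
state=p0 head=1 tape=0000[#]##1__   (p0,#)→(p0,0,R)
state=p0 head=2 tape=00000[#]#1__   (p0,#)→(p0,0,R)
state=p0 head=3 tape=000000[#]1__   (p0,#)→(p0,0,R)
state=p0 head=4 tape=0000000[1]__   (p0,1)→(p2,0,R)
state=p2 head=5 tape=00000000[_]_   (p2,_)→(p1,_,R)
state=p1 head=6 tape=00000000_[_]   (p1,_)→(pH,#,L)
state=pH head=5 tape=00000000[_]#
At halt the head is at cell 5.

5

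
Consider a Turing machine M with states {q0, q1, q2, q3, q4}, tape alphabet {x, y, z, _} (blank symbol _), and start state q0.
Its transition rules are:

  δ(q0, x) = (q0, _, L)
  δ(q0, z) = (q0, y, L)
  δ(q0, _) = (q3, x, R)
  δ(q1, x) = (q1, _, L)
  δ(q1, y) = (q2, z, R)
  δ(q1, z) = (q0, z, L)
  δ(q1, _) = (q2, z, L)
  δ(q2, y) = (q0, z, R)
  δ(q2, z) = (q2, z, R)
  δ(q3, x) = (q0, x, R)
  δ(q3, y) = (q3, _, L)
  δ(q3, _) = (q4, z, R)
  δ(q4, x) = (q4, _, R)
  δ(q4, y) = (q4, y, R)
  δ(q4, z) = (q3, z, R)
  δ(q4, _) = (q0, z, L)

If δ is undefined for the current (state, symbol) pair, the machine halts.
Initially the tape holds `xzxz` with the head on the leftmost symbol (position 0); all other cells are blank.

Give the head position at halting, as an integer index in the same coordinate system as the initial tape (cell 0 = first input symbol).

1

state=q0 head=0 tape=__[x]zxz   (q0,x)→(q0,_,L)
state=q0 head=-1 tape=_[_]_zxz   (q0,_)→(q3,x,R)
state=q3 head=0 tape=_x[_]zxz   (q3,_)→(q4,z,R)
state=q4 head=1 tape=_xz[z]xz   (q4,z)→(q3,z,R)
state=q3 head=2 tape=_xzz[x]z   (q3,x)→(q0,x,R)
state=q0 head=3 tape=_xzzx[z]   (q0,z)→(q0,y,L)
state=q0 head=2 tape=_xzz[x]y   (q0,x)→(q0,_,L)
state=q0 head=1 tape=_xz[z]_y   (q0,z)→(q0,y,L)
state=q0 head=0 tape=_x[z]y_y   (q0,z)→(q0,y,L)
state=q0 head=-1 tape=_[x]yy_y   (q0,x)→(q0,_,L)
state=q0 head=-2 tape=[_]_yy_y   (q0,_)→(q3,x,R)
state=q3 head=-1 tape=x[_]yy_y   (q3,_)→(q4,z,R)
state=q4 head=0 tape=xz[y]y_y   (q4,y)→(q4,y,R)
state=q4 head=1 tape=xzy[y]_y   (q4,y)→(q4,y,R)
state=q4 head=2 tape=xzyy[_]y   (q4,_)→(q0,z,L)
state=q0 head=1 tape=xzy[y]zy
At halt the head is at cell 1.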